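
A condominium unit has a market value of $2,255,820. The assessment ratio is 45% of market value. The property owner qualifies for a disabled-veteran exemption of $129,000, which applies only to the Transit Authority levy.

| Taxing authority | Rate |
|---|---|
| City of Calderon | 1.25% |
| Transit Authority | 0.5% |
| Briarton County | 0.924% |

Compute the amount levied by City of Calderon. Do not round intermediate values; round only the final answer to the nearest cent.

Assessed value = $2,255,820 × 0.45 = $1,015,119
City of Calderon taxable value = $1,015,119 (exemption does not apply)
City of Calderon levy = $1,015,119 × 0.0125 = $12,688.9875

$12,688.99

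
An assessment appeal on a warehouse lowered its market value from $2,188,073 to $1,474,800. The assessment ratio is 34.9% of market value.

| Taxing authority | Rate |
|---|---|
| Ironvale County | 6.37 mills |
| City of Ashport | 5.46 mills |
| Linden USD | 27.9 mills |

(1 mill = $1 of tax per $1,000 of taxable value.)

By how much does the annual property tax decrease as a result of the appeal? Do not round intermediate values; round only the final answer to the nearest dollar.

Old assessed value = $2,188,073 × 0.349 = $763,637.477
New assessed value = $1,474,800 × 0.349 = $514,705.2
Combined rate = 0.00637 + 0.00546 + 0.0279 = 0.03973
Old tax = $763,637.477 × 0.03973 = $30,339.31696121
New tax = $514,705.2 × 0.03973 = $20,449.237596
Reduction = $30,339.31696121 − $20,449.237596 = $9,890.07936521

$9,890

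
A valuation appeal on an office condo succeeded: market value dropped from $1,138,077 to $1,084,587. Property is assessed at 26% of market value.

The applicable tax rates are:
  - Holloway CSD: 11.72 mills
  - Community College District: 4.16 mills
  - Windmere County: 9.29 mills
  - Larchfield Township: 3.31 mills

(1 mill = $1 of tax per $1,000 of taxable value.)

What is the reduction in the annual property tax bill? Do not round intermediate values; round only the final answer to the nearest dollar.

Old assessed value = $1,138,077 × 0.26 = $295,900.02
New assessed value = $1,084,587 × 0.26 = $281,992.62
Combined rate = 0.01172 + 0.00416 + 0.00929 + 0.00331 = 0.02848
Old tax = $295,900.02 × 0.02848 = $8,427.2325696
New tax = $281,992.62 × 0.02848 = $8,031.1498176
Reduction = $8,427.2325696 − $8,031.1498176 = $396.082752

$396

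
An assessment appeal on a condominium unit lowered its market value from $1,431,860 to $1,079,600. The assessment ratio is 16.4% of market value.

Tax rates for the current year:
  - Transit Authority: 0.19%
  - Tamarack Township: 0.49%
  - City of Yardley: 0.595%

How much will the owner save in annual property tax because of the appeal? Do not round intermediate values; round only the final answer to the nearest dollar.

Old assessed value = $1,431,860 × 0.164 = $234,825.04
New assessed value = $1,079,600 × 0.164 = $177,054.4
Combined rate = 0.0019 + 0.0049 + 0.00595 = 0.01275
Old tax = $234,825.04 × 0.01275 = $2,994.01926
New tax = $177,054.4 × 0.01275 = $2,257.4436
Reduction = $2,994.01926 − $2,257.4436 = $736.57566

$737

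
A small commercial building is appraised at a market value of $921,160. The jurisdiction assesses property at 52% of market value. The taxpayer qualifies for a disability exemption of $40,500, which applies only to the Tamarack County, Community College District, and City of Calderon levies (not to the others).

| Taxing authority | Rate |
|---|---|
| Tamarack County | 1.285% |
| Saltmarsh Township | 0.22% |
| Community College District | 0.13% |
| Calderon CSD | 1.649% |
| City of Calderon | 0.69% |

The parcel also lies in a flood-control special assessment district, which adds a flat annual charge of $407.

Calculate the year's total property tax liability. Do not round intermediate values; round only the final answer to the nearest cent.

Assessed value = $921,160 × 0.52 = $479,003.2
Tamarack County: ($479,003.2 − $40,500) × 0.01285 = $438,503.2 × 0.01285 = $5,634.76612
Saltmarsh Township: $479,003.2 × 0.0022 = $1,053.80704
Community College District: ($479,003.2 − $40,500) × 0.0013 = $438,503.2 × 0.0013 = $570.05416
Calderon CSD: $479,003.2 × 0.01649 = $7,898.762768
City of Calderon: ($479,003.2 − $40,500) × 0.0069 = $438,503.2 × 0.0069 = $3,025.67208
Levies subtotal = $18,183.062168
Total = $18,183.062168 + $407 = $18,590.062168

$18,590.06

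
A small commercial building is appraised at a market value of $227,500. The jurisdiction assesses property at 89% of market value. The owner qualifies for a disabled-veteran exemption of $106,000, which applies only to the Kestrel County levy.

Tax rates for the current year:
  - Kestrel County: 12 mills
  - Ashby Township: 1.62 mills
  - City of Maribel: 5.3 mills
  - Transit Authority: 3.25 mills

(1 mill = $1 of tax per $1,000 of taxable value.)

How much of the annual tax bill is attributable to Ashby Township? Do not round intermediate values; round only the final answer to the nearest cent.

$328.01

Assessed value = $227,500 × 0.89 = $202,475
Ashby Township taxable value = $202,475 (exemption does not apply)
Ashby Township levy = $202,475 × 0.00162 = $328.0095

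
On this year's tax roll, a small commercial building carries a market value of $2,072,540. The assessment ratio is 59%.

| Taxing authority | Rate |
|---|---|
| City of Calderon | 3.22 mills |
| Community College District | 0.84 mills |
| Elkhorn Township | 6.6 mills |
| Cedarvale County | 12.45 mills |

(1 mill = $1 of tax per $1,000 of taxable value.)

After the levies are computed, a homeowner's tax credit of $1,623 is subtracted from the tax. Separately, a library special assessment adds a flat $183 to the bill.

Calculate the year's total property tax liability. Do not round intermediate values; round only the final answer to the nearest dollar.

$26,819

Assessed value = $2,072,540 × 0.59 = $1,222,798.6
City of Calderon: $1,222,798.6 × 0.00322 = $3,937.411492
Community College District: $1,222,798.6 × 0.00084 = $1,027.150824
Elkhorn Township: $1,222,798.6 × 0.0066 = $8,070.47076
Cedarvale County: $1,222,798.6 × 0.01245 = $15,223.84257
Levies subtotal = $28,258.875646
After credit = $28,258.875646 − $1,623 = $26,635.875646
Total = $26,635.875646 + $183 = $26,818.875646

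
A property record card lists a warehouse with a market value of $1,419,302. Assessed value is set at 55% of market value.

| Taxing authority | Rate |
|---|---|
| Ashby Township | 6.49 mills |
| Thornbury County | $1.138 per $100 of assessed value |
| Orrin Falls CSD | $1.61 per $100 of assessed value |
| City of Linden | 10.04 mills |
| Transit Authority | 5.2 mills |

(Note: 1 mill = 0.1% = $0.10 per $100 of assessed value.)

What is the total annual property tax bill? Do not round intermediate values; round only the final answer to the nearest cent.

$38,414.12

Assessed value = $1,419,302 × 0.55 = $780,616.1
Ashby Township: $780,616.1 × 0.00649 = $5,066.198489
Thornbury County: $780,616.1 × 0.01138 = $8,883.411218
Orrin Falls CSD: $780,616.1 × 0.0161 = $12,567.91921
City of Linden: $780,616.1 × 0.01004 = $7,837.385644
Transit Authority: $780,616.1 × 0.0052 = $4,059.20372
Total = $38,414.118281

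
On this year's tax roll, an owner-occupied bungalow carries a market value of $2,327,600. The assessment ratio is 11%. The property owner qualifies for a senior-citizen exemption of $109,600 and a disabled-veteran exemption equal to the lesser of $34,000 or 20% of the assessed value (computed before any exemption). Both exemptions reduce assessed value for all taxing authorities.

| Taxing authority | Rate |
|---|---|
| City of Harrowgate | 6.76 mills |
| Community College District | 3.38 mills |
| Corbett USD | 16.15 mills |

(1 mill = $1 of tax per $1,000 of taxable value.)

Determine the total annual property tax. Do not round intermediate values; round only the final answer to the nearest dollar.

$2,956

Assessed value = $2,327,600 × 0.11 = $256,036
Disabled-veteran exemption = min($34,000, 20% × $256,036) = min($34,000, $51,207.2) = $34,000 (dollar cap binds)
Taxable value = $256,036 − $109,600 − $34,000 = $112,436
City of Harrowgate: $112,436 × 0.00676 = $760.06736
Community College District: $112,436 × 0.00338 = $380.03368
Corbett USD: $112,436 × 0.01615 = $1,815.8414
Total = $2,955.94244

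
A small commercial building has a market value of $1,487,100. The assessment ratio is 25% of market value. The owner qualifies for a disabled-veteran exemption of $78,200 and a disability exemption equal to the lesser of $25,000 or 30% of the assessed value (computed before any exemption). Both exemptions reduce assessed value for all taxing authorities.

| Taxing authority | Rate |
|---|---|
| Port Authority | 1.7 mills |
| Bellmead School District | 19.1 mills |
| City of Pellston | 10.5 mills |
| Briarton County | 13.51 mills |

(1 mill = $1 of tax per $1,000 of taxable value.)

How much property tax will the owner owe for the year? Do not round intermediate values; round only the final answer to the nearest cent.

Assessed value = $1,487,100 × 0.25 = $371,775
Disability exemption = min($25,000, 30% × $371,775) = min($25,000, $111,532.5) = $25,000 (dollar cap binds)
Taxable value = $371,775 − $78,200 − $25,000 = $268,575
Port Authority: $268,575 × 0.0017 = $456.5775
Bellmead School District: $268,575 × 0.0191 = $5,129.7825
City of Pellston: $268,575 × 0.0105 = $2,820.0375
Briarton County: $268,575 × 0.01351 = $3,628.44825
Total = $12,034.84575

$12,034.85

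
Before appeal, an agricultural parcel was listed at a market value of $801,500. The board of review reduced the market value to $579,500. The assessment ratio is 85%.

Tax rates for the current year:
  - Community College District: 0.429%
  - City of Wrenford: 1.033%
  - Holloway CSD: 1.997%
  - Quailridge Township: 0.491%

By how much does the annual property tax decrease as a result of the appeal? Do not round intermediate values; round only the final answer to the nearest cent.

Old assessed value = $801,500 × 0.85 = $681,275
New assessed value = $579,500 × 0.85 = $492,575
Combined rate = 0.00429 + 0.01033 + 0.01997 + 0.00491 = 0.0395
Old tax = $681,275 × 0.0395 = $26,910.3625
New tax = $492,575 × 0.0395 = $19,456.7125
Reduction = $26,910.3625 − $19,456.7125 = $7,453.65

$7,453.65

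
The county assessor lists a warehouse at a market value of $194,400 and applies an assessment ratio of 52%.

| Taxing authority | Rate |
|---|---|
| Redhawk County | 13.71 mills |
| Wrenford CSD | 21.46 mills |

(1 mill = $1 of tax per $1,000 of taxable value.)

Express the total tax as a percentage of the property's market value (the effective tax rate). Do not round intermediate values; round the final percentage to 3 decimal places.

Assessed value = $194,400 × 0.52 = $101,088
Redhawk County: $101,088 × 0.01371 = $1,385.91648
Wrenford CSD: $101,088 × 0.02146 = $2,169.34848
Total tax = $3,555.26496
Effective rate = $3,555.26496 ÷ $194,400 = 1.829% of market value

1.829%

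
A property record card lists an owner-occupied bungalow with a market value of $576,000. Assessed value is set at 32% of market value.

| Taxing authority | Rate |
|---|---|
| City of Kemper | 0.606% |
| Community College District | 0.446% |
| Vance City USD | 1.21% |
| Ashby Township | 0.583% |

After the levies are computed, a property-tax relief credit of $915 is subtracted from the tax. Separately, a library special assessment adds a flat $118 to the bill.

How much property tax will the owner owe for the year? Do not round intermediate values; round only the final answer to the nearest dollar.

$4,447

Assessed value = $576,000 × 0.32 = $184,320
City of Kemper: $184,320 × 0.00606 = $1,116.9792
Community College District: $184,320 × 0.00446 = $822.0672
Vance City USD: $184,320 × 0.0121 = $2,230.272
Ashby Township: $184,320 × 0.00583 = $1,074.5856
Levies subtotal = $5,243.904
After credit = $5,243.904 − $915 = $4,328.904
Total = $4,328.904 + $118 = $4,446.904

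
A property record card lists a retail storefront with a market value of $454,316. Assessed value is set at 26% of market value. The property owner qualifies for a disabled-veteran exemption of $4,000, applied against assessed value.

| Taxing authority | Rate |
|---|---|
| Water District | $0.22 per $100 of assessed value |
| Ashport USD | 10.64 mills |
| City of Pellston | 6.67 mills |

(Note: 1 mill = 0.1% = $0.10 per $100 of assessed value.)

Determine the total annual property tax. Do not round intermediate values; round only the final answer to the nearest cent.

$2,226.52

Assessed value = $454,316 × 0.26 = $118,122.16
Taxable value = $118,122.16 − $4,000 = $114,122.16
Water District: $114,122.16 × 0.0022 = $251.068752
Ashport USD: $114,122.16 × 0.01064 = $1,214.2597824
City of Pellston: $114,122.16 × 0.00667 = $761.1948072
Total = $2,226.5233416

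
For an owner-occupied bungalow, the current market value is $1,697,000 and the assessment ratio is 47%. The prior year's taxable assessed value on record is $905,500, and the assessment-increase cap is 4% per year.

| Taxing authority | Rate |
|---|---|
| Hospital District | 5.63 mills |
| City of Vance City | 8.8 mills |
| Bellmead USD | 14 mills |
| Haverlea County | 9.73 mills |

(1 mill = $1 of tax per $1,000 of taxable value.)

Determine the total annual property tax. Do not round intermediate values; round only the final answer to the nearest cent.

Uncapped assessed value = $1,697,000 × 0.47 = $797,590
Cap limit = $905,500 × 1.04 = $941,720
Taxable assessed value = min($797,590, $941,720) = $797,590 (cap does not bind)
Hospital District: $797,590 × 0.00563 = $4,490.4317
City of Vance City: $797,590 × 0.0088 = $7,018.792
Bellmead USD: $797,590 × 0.014 = $11,166.26
Haverlea County: $797,590 × 0.00973 = $7,760.5507
Total = $30,436.0344

$30,436.03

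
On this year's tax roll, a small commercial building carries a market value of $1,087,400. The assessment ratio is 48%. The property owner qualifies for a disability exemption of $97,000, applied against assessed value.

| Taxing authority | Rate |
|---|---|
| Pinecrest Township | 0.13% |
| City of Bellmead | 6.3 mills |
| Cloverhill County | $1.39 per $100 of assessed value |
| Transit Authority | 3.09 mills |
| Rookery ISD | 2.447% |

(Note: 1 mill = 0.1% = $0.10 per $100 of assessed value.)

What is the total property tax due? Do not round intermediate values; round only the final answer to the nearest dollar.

Assessed value = $1,087,400 × 0.48 = $521,952
Taxable value = $521,952 − $97,000 = $424,952
Pinecrest Township: $424,952 × 0.0013 = $552.4376
City of Bellmead: $424,952 × 0.0063 = $2,677.1976
Cloverhill County: $424,952 × 0.0139 = $5,906.8328
Transit Authority: $424,952 × 0.00309 = $1,313.10168
Rookery ISD: $424,952 × 0.02447 = $10,398.57544
Total = $20,848.14512

$20,848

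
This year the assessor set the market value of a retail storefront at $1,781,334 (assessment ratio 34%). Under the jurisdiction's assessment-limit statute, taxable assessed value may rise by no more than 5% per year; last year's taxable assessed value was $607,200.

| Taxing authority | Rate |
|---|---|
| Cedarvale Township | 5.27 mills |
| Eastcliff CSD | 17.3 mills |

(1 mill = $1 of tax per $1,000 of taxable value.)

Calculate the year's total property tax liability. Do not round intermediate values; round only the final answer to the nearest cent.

$13,669.60

Uncapped assessed value = $1,781,334 × 0.34 = $605,653.56
Cap limit = $607,200 × 1.05 = $637,560
Taxable assessed value = min($605,653.56, $637,560) = $605,653.56 (cap does not bind)
Cedarvale Township: $605,653.56 × 0.00527 = $3,191.7942612
Eastcliff CSD: $605,653.56 × 0.0173 = $10,477.806588
Total = $13,669.6008492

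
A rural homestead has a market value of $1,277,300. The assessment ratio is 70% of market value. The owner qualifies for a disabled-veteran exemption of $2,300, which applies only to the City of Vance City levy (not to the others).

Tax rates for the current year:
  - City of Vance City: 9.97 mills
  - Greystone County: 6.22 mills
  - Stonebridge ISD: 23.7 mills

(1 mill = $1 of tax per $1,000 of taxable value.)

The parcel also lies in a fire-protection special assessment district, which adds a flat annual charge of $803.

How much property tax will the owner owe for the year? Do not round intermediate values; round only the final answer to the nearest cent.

Assessed value = $1,277,300 × 0.7 = $894,110
City of Vance City: ($894,110 − $2,300) × 0.00997 = $891,810 × 0.00997 = $8,891.3457
Greystone County: $894,110 × 0.00622 = $5,561.3642
Stonebridge ISD: $894,110 × 0.0237 = $21,190.407
Levies subtotal = $35,643.1169
Total = $35,643.1169 + $803 = $36,446.1169

$36,446.12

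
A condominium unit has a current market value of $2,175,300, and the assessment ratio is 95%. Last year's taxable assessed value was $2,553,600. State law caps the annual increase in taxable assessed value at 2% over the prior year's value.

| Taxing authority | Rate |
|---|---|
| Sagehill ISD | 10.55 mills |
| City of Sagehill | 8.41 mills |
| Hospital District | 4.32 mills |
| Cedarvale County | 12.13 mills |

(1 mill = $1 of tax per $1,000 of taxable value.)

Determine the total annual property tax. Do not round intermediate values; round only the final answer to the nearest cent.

$73,176.00

Uncapped assessed value = $2,175,300 × 0.95 = $2,066,535
Cap limit = $2,553,600 × 1.02 = $2,604,672
Taxable assessed value = min($2,066,535, $2,604,672) = $2,066,535 (cap does not bind)
Sagehill ISD: $2,066,535 × 0.01055 = $21,801.94425
City of Sagehill: $2,066,535 × 0.00841 = $17,379.55935
Hospital District: $2,066,535 × 0.00432 = $8,927.4312
Cedarvale County: $2,066,535 × 0.01213 = $25,067.06955
Total = $73,176.00435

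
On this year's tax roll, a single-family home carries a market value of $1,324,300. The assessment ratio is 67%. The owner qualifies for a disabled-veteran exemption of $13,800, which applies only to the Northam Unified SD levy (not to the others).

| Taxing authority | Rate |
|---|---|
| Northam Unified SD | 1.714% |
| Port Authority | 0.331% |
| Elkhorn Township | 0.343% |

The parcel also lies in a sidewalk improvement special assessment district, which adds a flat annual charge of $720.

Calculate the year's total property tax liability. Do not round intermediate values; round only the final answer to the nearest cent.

Assessed value = $1,324,300 × 0.67 = $887,281
Northam Unified SD: ($887,281 − $13,800) × 0.01714 = $873,481 × 0.01714 = $14,971.46434
Port Authority: $887,281 × 0.00331 = $2,936.90011
Elkhorn Township: $887,281 × 0.00343 = $3,043.37383
Levies subtotal = $20,951.73828
Total = $20,951.73828 + $720 = $21,671.73828

$21,671.74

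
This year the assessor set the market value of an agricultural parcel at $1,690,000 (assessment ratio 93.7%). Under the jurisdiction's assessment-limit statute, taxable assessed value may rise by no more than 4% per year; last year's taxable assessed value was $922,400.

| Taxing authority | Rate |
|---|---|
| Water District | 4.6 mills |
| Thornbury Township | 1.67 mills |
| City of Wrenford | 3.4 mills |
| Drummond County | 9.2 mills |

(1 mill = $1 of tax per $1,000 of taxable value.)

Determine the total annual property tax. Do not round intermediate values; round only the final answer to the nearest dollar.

Uncapped assessed value = $1,690,000 × 0.937 = $1,583,530
Cap limit = $922,400 × 1.04 = $959,296
Taxable assessed value = min($1,583,530, $959,296) = $959,296 (cap binds)
Water District: $959,296 × 0.0046 = $4,412.7616
Thornbury Township: $959,296 × 0.00167 = $1,602.02432
City of Wrenford: $959,296 × 0.0034 = $3,261.6064
Drummond County: $959,296 × 0.0092 = $8,825.5232
Total = $18,101.91552

$18,102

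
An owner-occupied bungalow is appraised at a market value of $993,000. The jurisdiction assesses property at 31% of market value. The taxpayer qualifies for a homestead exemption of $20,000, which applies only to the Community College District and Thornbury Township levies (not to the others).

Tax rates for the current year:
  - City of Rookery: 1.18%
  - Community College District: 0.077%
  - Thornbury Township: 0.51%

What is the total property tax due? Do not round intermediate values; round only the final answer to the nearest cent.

Assessed value = $993,000 × 0.31 = $307,830
City of Rookery: $307,830 × 0.0118 = $3,632.394
Community College District: ($307,830 − $20,000) × 0.00077 = $287,830 × 0.00077 = $221.6291
Thornbury Township: ($307,830 − $20,000) × 0.0051 = $287,830 × 0.0051 = $1,467.933
Total = $5,321.9561

$5,321.96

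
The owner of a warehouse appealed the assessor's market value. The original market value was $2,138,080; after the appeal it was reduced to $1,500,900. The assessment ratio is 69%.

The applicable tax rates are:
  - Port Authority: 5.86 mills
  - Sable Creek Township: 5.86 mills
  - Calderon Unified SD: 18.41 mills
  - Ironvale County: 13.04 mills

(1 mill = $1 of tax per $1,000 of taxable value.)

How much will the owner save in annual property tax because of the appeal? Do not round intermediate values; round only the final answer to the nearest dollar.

$18,980

Old assessed value = $2,138,080 × 0.69 = $1,475,275.2
New assessed value = $1,500,900 × 0.69 = $1,035,621
Combined rate = 0.00586 + 0.00586 + 0.01841 + 0.01304 = 0.04317
Old tax = $1,475,275.2 × 0.04317 = $63,687.630384
New tax = $1,035,621 × 0.04317 = $44,707.75857
Reduction = $63,687.630384 − $44,707.75857 = $18,979.871814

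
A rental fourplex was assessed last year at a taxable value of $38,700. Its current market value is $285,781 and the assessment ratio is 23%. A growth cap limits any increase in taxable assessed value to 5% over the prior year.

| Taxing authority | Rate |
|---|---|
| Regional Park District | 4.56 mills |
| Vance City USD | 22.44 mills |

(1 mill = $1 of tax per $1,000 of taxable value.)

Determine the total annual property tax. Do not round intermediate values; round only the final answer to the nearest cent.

$1,097.15

Uncapped assessed value = $285,781 × 0.23 = $65,729.63
Cap limit = $38,700 × 1.05 = $40,635
Taxable assessed value = min($65,729.63, $40,635) = $40,635 (cap binds)
Regional Park District: $40,635 × 0.00456 = $185.2956
Vance City USD: $40,635 × 0.02244 = $911.8494
Total = $1,097.145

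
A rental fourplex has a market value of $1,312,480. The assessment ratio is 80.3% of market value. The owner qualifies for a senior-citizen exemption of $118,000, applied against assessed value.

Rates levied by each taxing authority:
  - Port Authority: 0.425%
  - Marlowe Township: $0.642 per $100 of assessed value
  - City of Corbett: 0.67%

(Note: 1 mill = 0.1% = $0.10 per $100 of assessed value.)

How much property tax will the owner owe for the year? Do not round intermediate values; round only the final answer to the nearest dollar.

Assessed value = $1,312,480 × 0.803 = $1,053,921.44
Taxable value = $1,053,921.44 − $118,000 = $935,921.44
Port Authority: $935,921.44 × 0.00425 = $3,977.66612
Marlowe Township: $935,921.44 × 0.00642 = $6,008.6156448
City of Corbett: $935,921.44 × 0.0067 = $6,270.673648
Total = $16,256.9554128

$16,257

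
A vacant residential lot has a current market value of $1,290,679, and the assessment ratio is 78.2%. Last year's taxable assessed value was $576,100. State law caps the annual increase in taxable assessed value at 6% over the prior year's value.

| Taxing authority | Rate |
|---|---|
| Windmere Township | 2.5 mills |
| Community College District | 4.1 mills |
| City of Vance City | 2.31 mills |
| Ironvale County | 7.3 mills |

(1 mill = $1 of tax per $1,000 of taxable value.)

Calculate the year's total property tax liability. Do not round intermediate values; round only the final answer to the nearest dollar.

$9,899

Uncapped assessed value = $1,290,679 × 0.782 = $1,009,310.978
Cap limit = $576,100 × 1.06 = $610,666
Taxable assessed value = min($1,009,310.978, $610,666) = $610,666 (cap binds)
Windmere Township: $610,666 × 0.0025 = $1,526.665
Community College District: $610,666 × 0.0041 = $2,503.7306
City of Vance City: $610,666 × 0.00231 = $1,410.63846
Ironvale County: $610,666 × 0.0073 = $4,457.8618
Total = $9,898.89586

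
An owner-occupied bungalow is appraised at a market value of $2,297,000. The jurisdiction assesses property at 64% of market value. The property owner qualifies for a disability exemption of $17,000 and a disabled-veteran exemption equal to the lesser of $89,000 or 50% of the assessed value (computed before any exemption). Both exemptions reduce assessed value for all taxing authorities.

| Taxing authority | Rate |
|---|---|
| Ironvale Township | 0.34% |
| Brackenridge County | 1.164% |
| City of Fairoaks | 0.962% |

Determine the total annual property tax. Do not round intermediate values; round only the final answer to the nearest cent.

Assessed value = $2,297,000 × 0.64 = $1,470,080
Disabled-veteran exemption = min($89,000, 50% × $1,470,080) = min($89,000, $735,040) = $89,000 (dollar cap binds)
Taxable value = $1,470,080 − $17,000 − $89,000 = $1,364,080
Ironvale Township: $1,364,080 × 0.0034 = $4,637.872
Brackenridge County: $1,364,080 × 0.01164 = $15,877.8912
City of Fairoaks: $1,364,080 × 0.00962 = $13,122.4496
Total = $33,638.2128

$33,638.21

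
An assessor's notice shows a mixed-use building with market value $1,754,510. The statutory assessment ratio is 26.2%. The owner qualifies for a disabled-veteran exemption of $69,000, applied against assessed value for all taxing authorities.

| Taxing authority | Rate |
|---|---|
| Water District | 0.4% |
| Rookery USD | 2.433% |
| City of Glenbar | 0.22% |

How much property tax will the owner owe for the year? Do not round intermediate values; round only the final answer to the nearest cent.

Assessed value = $1,754,510 × 0.262 = $459,681.62
Taxable value = $459,681.62 − $69,000 = $390,681.62
Water District: $390,681.62 × 0.004 = $1,562.72648
Rookery USD: $390,681.62 × 0.02433 = $9,505.2838146
City of Glenbar: $390,681.62 × 0.0022 = $859.499564
Total = $1,562.72648 + $9,505.2838146 + $859.499564 = $11,927.5098586

$11,927.51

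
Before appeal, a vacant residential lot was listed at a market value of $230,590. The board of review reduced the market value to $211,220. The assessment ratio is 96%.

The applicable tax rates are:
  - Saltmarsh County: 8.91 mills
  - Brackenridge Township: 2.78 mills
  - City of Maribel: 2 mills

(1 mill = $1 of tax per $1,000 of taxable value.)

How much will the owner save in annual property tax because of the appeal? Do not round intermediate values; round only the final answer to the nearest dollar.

Old assessed value = $230,590 × 0.96 = $221,366.4
New assessed value = $211,220 × 0.96 = $202,771.2
Combined rate = 0.00891 + 0.00278 + 0.002 = 0.01369
Old tax = $221,366.4 × 0.01369 = $3,030.506016
New tax = $202,771.2 × 0.01369 = $2,775.937728
Reduction = $3,030.506016 − $2,775.937728 = $254.568288

$255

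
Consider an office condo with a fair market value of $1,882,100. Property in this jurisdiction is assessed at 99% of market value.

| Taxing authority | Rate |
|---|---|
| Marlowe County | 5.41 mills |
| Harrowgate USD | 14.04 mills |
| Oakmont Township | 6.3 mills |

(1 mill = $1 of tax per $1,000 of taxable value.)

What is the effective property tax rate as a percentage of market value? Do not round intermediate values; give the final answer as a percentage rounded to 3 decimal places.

2.549%

Assessed value = $1,882,100 × 0.99 = $1,863,279
Marlowe County: $1,863,279 × 0.00541 = $10,080.33939
Harrowgate USD: $1,863,279 × 0.01404 = $26,160.43716
Oakmont Township: $1,863,279 × 0.0063 = $11,738.6577
Total tax = $47,979.43425
Effective rate = $47,979.43425 ÷ $1,882,100 = 2.549% of market value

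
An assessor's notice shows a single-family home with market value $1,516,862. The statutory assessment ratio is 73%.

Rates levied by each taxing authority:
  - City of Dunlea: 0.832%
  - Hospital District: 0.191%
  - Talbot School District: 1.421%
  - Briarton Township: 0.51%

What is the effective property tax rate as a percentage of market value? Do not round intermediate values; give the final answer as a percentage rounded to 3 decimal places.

Assessed value = $1,516,862 × 0.73 = $1,107,309.26
City of Dunlea: $1,107,309.26 × 0.00832 = $9,212.8130432
Hospital District: $1,107,309.26 × 0.00191 = $2,114.9606866
Talbot School District: $1,107,309.26 × 0.01421 = $15,734.8645846
Briarton Township: $1,107,309.26 × 0.0051 = $5,647.277226
Total tax = $32,709.9155404
Effective rate = $32,709.9155404 ÷ $1,516,862 = 2.156% of market value

2.156%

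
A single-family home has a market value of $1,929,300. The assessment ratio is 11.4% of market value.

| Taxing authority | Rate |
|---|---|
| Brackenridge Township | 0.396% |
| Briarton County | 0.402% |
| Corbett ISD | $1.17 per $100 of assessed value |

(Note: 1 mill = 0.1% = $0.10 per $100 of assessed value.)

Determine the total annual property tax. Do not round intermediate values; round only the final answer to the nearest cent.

Assessed value = $1,929,300 × 0.114 = $219,940.2
Brackenridge Township: $219,940.2 × 0.00396 = $870.963192
Briarton County: $219,940.2 × 0.00402 = $884.159604
Corbett ISD: $219,940.2 × 0.0117 = $2,573.30034
Total = $4,328.423136

$4,328.42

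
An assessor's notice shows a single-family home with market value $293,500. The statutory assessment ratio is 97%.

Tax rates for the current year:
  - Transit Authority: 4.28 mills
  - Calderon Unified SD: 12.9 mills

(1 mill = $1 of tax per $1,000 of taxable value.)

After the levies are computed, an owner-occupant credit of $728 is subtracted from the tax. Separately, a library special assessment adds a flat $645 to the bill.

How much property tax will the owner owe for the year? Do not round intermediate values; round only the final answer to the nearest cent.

Assessed value = $293,500 × 0.97 = $284,695
Transit Authority: $284,695 × 0.00428 = $1,218.4946
Calderon Unified SD: $284,695 × 0.0129 = $3,672.5655
Levies subtotal = $4,891.0601
After credit = $4,891.0601 − $728 = $4,163.0601
Total = $4,163.0601 + $645 = $4,808.0601

$4,808.06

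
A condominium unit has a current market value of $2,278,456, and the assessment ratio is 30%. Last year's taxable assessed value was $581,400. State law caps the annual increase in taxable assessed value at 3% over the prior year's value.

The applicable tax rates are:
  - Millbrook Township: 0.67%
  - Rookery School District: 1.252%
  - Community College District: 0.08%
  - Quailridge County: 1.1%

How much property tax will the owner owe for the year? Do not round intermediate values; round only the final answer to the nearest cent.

Uncapped assessed value = $2,278,456 × 0.3 = $683,536.8
Cap limit = $581,400 × 1.03 = $598,842
Taxable assessed value = min($683,536.8, $598,842) = $598,842 (cap binds)
Millbrook Township: $598,842 × 0.0067 = $4,012.2414
Rookery School District: $598,842 × 0.01252 = $7,497.50184
Community College District: $598,842 × 0.0008 = $479.0736
Quailridge County: $598,842 × 0.011 = $6,587.262
Total = $18,576.07884

$18,576.08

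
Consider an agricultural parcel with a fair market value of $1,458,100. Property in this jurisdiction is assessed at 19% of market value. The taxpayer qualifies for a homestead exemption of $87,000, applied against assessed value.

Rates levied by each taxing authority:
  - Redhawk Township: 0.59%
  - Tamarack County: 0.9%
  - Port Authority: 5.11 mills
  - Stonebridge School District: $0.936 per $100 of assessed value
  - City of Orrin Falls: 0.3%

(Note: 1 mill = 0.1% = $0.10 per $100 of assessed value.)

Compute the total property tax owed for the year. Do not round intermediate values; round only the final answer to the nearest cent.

Assessed value = $1,458,100 × 0.19 = $277,039
Taxable value = $277,039 − $87,000 = $190,039
Redhawk Township: $190,039 × 0.0059 = $1,121.2301
Tamarack County: $190,039 × 0.009 = $1,710.351
Port Authority: $190,039 × 0.00511 = $971.09929
Stonebridge School District: $190,039 × 0.00936 = $1,778.76504
City of Orrin Falls: $190,039 × 0.003 = $570.117
Total = $6,151.56243

$6,151.56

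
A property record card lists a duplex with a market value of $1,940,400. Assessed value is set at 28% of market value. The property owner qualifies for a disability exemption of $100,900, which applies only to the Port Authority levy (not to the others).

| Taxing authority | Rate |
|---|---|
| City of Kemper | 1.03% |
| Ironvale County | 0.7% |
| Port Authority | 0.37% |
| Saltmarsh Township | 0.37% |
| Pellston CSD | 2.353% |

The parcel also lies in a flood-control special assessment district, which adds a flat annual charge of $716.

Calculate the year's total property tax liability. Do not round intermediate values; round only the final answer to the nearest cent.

Assessed value = $1,940,400 × 0.28 = $543,312
City of Kemper: $543,312 × 0.0103 = $5,596.1136
Ironvale County: $543,312 × 0.007 = $3,803.184
Port Authority: ($543,312 − $100,900) × 0.0037 = $442,412 × 0.0037 = $1,636.9244
Saltmarsh Township: $543,312 × 0.0037 = $2,010.2544
Pellston CSD: $543,312 × 0.02353 = $12,784.13136
Levies subtotal = $25,830.60776
Total = $25,830.60776 + $716 = $26,546.60776

$26,546.61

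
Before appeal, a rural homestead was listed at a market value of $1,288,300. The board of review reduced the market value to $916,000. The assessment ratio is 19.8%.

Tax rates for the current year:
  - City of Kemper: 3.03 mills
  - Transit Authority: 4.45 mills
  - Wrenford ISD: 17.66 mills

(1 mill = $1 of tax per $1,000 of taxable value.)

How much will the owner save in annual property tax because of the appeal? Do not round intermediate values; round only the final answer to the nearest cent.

$1,853.21

Old assessed value = $1,288,300 × 0.198 = $255,083.4
New assessed value = $916,000 × 0.198 = $181,368
Combined rate = 0.00303 + 0.00445 + 0.01766 = 0.02514
Old tax = $255,083.4 × 0.02514 = $6,412.796676
New tax = $181,368 × 0.02514 = $4,559.59152
Reduction = $6,412.796676 − $4,559.59152 = $1,853.205156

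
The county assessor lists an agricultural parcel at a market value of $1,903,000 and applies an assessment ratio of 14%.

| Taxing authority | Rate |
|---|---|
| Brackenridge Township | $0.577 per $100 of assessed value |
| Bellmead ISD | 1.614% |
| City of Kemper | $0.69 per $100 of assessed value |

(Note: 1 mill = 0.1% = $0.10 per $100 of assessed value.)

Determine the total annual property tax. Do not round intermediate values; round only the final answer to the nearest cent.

Assessed value = $1,903,000 × 0.14 = $266,420
Brackenridge Township: $266,420 × 0.00577 = $1,537.2434
Bellmead ISD: $266,420 × 0.01614 = $4,300.0188
City of Kemper: $266,420 × 0.0069 = $1,838.298
Total = $7,675.5602

$7,675.56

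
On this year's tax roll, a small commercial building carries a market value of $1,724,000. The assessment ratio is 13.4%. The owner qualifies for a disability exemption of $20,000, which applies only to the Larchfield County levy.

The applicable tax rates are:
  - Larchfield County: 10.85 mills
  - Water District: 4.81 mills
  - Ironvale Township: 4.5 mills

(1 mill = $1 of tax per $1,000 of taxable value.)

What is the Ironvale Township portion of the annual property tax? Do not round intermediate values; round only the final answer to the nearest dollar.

$1,040

Assessed value = $1,724,000 × 0.134 = $231,016
Ironvale Township taxable value = $231,016 (exemption does not apply)
Ironvale Township levy = $231,016 × 0.0045 = $1,039.572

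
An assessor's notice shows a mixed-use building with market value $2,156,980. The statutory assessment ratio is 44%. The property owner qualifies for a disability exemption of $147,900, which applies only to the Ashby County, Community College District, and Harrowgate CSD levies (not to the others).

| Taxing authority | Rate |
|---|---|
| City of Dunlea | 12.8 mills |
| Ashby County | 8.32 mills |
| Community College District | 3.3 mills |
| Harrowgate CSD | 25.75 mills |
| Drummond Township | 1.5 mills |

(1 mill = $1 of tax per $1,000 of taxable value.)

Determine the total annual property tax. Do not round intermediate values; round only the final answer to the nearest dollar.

$43,511

Assessed value = $2,156,980 × 0.44 = $949,071.2
City of Dunlea: $949,071.2 × 0.0128 = $12,148.11136
Ashby County: ($949,071.2 − $147,900) × 0.00832 = $801,171.2 × 0.00832 = $6,665.744384
Community College District: ($949,071.2 − $147,900) × 0.0033 = $801,171.2 × 0.0033 = $2,643.86496
Harrowgate CSD: ($949,071.2 − $147,900) × 0.02575 = $801,171.2 × 0.02575 = $20,630.1584
Drummond Township: $949,071.2 × 0.0015 = $1,423.6068
Total = $43,511.485904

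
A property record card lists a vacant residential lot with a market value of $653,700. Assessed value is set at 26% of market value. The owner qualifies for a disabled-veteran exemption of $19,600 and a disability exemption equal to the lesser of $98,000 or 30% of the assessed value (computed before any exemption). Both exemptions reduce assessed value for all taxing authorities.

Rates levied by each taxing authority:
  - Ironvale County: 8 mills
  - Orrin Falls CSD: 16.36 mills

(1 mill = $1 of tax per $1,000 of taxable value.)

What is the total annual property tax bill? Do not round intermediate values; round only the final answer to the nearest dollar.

Assessed value = $653,700 × 0.26 = $169,962
Disability exemption = min($98,000, 30% × $169,962) = min($98,000, $50,988.6) = $50,988.6 (percentage binds)
Taxable value = $169,962 − $19,600 − $50,988.6 = $99,373.4
Ironvale County: $99,373.4 × 0.008 = $794.9872
Orrin Falls CSD: $99,373.4 × 0.01636 = $1,625.748824
Total = $2,420.736024

$2,421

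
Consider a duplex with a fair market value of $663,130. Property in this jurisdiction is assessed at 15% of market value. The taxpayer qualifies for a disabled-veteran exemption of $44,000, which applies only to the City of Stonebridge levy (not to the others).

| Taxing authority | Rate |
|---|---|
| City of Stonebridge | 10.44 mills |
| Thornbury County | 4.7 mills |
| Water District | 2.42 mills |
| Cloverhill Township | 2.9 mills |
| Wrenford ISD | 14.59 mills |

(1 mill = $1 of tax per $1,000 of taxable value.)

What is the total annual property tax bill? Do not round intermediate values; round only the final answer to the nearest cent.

Assessed value = $663,130 × 0.15 = $99,469.5
City of Stonebridge: ($99,469.5 − $44,000) × 0.01044 = $55,469.5 × 0.01044 = $579.10158
Thornbury County: $99,469.5 × 0.0047 = $467.50665
Water District: $99,469.5 × 0.00242 = $240.71619
Cloverhill Township: $99,469.5 × 0.0029 = $288.46155
Wrenford ISD: $99,469.5 × 0.01459 = $1,451.260005
Total = $3,027.045975

$3,027.05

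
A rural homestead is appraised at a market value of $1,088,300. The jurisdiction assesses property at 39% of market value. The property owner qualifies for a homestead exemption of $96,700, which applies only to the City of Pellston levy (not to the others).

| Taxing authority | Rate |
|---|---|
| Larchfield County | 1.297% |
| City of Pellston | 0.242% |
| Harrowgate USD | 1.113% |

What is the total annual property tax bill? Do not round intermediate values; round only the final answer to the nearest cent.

$11,022.06

Assessed value = $1,088,300 × 0.39 = $424,437
Larchfield County: $424,437 × 0.01297 = $5,504.94789
City of Pellston: ($424,437 − $96,700) × 0.00242 = $327,737 × 0.00242 = $793.12354
Harrowgate USD: $424,437 × 0.01113 = $4,723.98381
Total = $11,022.05524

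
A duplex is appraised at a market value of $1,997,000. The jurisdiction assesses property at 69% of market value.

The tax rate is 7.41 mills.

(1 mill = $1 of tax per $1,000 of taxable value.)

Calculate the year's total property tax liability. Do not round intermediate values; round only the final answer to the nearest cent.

$10,210.46

Assessed value = $1,997,000 × 0.69 = $1,377,930
Tax = $1,377,930 × 0.00741 = $10,210.4613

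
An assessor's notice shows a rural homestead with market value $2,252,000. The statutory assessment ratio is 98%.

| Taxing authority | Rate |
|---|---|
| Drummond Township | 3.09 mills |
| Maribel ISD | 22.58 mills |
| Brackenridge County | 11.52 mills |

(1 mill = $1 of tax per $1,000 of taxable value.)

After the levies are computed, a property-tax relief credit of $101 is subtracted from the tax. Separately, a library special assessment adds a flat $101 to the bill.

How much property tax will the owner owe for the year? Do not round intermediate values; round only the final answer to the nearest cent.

Assessed value = $2,252,000 × 0.98 = $2,206,960
Drummond Township: $2,206,960 × 0.00309 = $6,819.5064
Maribel ISD: $2,206,960 × 0.02258 = $49,833.1568
Brackenridge County: $2,206,960 × 0.01152 = $25,424.1792
Levies subtotal = $82,076.8424
After credit = $82,076.8424 − $101 = $81,975.8424
Total = $81,975.8424 + $101 = $82,076.8424

$82,076.84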